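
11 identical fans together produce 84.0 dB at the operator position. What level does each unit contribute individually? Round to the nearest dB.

74 dB

11 equal contributions raise the level by 10·log₁₀ 11 = 10.414 dB, so each unit alone gives 84.0 − 10.414.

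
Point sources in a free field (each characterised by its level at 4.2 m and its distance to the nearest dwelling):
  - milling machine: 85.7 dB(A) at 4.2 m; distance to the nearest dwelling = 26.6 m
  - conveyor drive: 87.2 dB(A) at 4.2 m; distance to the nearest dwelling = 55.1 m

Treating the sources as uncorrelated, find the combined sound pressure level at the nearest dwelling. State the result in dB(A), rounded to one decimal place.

First find each source's level at the receiver (point-source: −20·log₁₀(r/r_ref)), then combine on an intensity basis.
milling machine: 85.7 − 20·log₁₀(26.6/4.2) = 85.7 − 16.03 = 69.67 dB(A).
conveyor drive: 87.2 − 20·log₁₀(55.1/4.2) = 87.2 − 22.36 = 64.84 dB(A).
Σ 10^(L/10) = 1.231e+07 → L_total = 10·log₁₀(1.231e+07) = 70.90 dB(A).

70.9 dB(A)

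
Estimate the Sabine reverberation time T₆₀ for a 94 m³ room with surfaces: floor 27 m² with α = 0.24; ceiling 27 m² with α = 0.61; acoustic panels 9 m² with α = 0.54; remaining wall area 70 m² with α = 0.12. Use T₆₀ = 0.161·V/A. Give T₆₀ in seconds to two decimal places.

Summing Sᵢαᵢ: 27·0.24 + 27·0.61 + 9·0.54 + 70·0.12 = 36.21 m².
T₆₀ = 0.161·V/A = 0.161·94/36.21 = 0.418 s.

0.42 s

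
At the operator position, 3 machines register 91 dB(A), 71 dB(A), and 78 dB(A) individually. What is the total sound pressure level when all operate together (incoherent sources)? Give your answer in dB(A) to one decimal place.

Incoherent sources combine by intensity addition: L_total = 10·log₁₀(Σ 10^(L_i/10)).
Σ 10^(L/10) = 10^(91/10) + 10^(71/10) + 10^(78/10) = 1.335e+09.
L_total = 10·log₁₀(1.335e+09) = 91.25 dB(A).

91.3 dB(A)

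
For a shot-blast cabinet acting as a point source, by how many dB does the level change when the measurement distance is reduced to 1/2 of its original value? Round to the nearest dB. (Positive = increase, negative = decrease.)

+6 dB

With spherical spreading the level changes by −20·log₁₀(r₂/r₁).
ΔL = −20·log₁₀(0.5) = +6.02 dB.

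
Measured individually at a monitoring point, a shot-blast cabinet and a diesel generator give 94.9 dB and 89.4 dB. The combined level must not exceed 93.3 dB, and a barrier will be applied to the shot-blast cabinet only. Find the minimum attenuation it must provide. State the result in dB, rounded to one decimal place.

The untreated sources together contribute 10^(89.4/10) = 8.710e+08, i.e. 89.40 dB.
To meet 93.3 dB overall, the treated shot-blast cabinet may contribute at most 10^(93.3/10) − 8.710e+08 = 1.267e+09, i.e. 91.03 dB.
So the shot-blast cabinet must be reduced from 94.9 to 91.03 dB: IL = 3.87 dB.

3.9 dB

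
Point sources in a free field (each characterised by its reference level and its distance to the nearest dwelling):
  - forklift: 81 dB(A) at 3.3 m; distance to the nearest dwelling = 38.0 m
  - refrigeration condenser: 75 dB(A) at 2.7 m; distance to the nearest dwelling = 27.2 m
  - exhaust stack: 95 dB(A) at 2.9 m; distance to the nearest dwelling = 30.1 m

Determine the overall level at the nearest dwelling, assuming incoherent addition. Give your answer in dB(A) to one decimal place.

74.9 dB(A)

Propagate each source to the receiver with L = L_ref − 20·log₁₀(r/r_ref), then add intensities.
forklift: 81 − 20·log₁₀(38.0/3.3) = 81 − 21.23 = 59.77 dB(A).
refrigeration condenser: 75 − 20·log₁₀(27.2/2.7) = 75 − 20.06 = 54.94 dB(A).
exhaust stack: 95 − 20·log₁₀(30.1/2.9) = 95 − 20.32 = 74.68 dB(A).
Σ 10^(L/10) = 3.061e+07 → L_total = 10·log₁₀(3.061e+07) = 74.86 dB(A).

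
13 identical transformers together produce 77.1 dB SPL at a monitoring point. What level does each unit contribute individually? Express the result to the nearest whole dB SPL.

66 dB SPL

For N identical incoherent sources L_total = L₁ + 10·log₁₀ N, so L₁ = 77.1 − 10·log₁₀(13) = 77.1 − 11.139.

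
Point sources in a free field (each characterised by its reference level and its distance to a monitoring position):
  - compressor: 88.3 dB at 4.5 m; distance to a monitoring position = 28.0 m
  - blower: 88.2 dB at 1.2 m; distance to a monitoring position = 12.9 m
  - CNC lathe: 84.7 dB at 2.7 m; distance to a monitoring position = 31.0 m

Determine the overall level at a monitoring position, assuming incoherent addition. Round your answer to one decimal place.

74.1 dB

First find each source's level at the receiver (point-source: −20·log₁₀(r/r_ref)), then combine on an intensity basis.
compressor: 88.3 − 20·log₁₀(28.0/4.5) = 88.3 − 15.88 = 72.42 dB.
blower: 88.2 − 20·log₁₀(12.9/1.2) = 88.2 − 20.63 = 67.57 dB.
CNC lathe: 84.7 − 20·log₁₀(31.0/2.7) = 84.7 − 21.20 = 63.50 dB.
Σ 10^(L/10) = 2.542e+07 → L_total = 10·log₁₀(2.542e+07) = 74.05 dB.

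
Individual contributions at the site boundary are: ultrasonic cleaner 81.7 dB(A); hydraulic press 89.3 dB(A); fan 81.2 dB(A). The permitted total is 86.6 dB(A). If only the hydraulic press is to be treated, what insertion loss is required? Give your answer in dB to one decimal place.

The untreated sources together contribute 10^(81.7/10) + 10^(81.2/10) = 2.797e+08, i.e. 84.47 dB(A).
To meet 86.6 dB(A) overall, the treated hydraulic press may contribute at most 10^(86.6/10) − 2.797e+08 = 1.774e+08, i.e. 82.49 dB(A).
Required insertion loss = 89.3 − 82.49 = 6.81 dB.

6.8 dB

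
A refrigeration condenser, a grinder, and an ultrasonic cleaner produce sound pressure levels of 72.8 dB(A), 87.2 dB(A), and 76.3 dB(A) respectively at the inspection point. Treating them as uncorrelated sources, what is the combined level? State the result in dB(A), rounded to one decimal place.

87.7 dB(A)

Incoherent sources combine by intensity addition: L_total = 10·log₁₀(Σ 10^(L_i/10)).
Σ 10^(L/10) = 10^(72.8/10) + 10^(87.2/10) + 10^(76.3/10) = 5.865e+08.
L_total = 10·log₁₀(5.865e+08) = 87.68 dB(A).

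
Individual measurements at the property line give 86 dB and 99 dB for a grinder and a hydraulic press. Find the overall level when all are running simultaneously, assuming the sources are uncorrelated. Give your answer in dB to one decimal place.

For uncorrelated sources the intensities add, so convert each level to linear form, sum, and take 10·log₁₀ of the total.
Σ 10^(L/10) = 10^(86/10) + 10^(99/10) = 8.341e+09.
L_total = 10·log₁₀(8.341e+09) = 99.21 dB.

99.2 dB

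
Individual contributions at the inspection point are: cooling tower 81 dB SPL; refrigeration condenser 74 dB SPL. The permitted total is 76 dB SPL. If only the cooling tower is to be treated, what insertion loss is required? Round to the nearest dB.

Fixed contribution from the other source: Σ 10^(L/10) = 10^(74/10) = 2.512e+07 (74.00 dB SPL).
To meet 76 dB SPL overall, the treated cooling tower may contribute at most 10^(76/10) − 2.512e+07 = 1.469e+07, i.e. 71.67 dB SPL.
So the cooling tower must be reduced from 81 to 71.67 dB SPL: IL = 9.33 dB.

9 dB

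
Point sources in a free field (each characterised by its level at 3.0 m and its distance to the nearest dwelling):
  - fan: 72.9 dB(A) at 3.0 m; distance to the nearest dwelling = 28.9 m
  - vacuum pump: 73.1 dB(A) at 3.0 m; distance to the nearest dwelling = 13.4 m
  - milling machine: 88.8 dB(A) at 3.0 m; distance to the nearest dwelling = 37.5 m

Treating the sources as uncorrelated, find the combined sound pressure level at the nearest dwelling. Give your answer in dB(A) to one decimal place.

Propagate each source to the receiver with L = L_ref − 20·log₁₀(r/r_ref), then add intensities.
fan: 72.9 − 20·log₁₀(28.9/3.0) = 72.9 − 19.68 = 53.22 dB(A).
vacuum pump: 73.1 − 20·log₁₀(13.4/3.0) = 73.1 − 13.00 = 60.10 dB(A).
milling machine: 88.8 − 20·log₁₀(37.5/3.0) = 88.8 − 21.94 = 66.86 dB(A).
Σ 10^(L/10) = 6.088e+06 → L_total = 10·log₁₀(6.088e+06) = 67.85 dB(A).

67.8 dB(A)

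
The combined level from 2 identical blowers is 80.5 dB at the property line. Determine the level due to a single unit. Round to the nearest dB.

Dividing the total intensity by 2 lowers the level by 10·log₁₀ 2 = 3.010 dB: L₁ = 80.5 − 3.010.

77 dB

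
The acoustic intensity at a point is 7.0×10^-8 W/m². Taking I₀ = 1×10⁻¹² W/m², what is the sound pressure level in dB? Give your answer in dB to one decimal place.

48.5 dB

Dividing by I₀ shifts the exponent by 12: I/I₀ = 7.0×10^4.
L = 10·(0.8451 + 4) = 48.45 dB.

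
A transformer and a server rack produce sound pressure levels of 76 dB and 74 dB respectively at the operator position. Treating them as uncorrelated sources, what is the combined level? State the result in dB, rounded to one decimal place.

78.1 dB

Incoherent sources combine by intensity addition: L_total = 10·log₁₀(Σ 10^(L_i/10)).
Σ 10^(L/10) = 10^(76/10) + 10^(74/10) = 6.493e+07.
L_total = 10·log₁₀(6.493e+07) = 78.12 dB.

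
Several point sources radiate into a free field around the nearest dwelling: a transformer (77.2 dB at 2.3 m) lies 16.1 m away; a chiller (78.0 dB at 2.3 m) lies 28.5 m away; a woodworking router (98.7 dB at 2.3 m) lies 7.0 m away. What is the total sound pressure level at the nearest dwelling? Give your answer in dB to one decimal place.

Apply inverse-square spreading to bring every level to the receiver, then sum 10^(L/10).
transformer: 77.2 − 20·log₁₀(16.1/2.3) = 77.2 − 16.90 = 60.30 dB.
chiller: 78.0 − 20·log₁₀(28.5/2.3) = 78.0 − 21.86 = 56.14 dB.
woodworking router: 98.7 − 20·log₁₀(7.0/2.3) = 98.7 − 9.67 = 89.03 dB.
Σ 10^(L/10) = 8.018e+08 → L_total = 10·log₁₀(8.018e+08) = 89.04 dB.

89.0 dB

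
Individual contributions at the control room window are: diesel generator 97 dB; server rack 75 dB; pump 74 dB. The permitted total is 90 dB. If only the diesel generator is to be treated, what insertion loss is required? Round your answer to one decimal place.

The untreated sources together contribute 10^(75/10) + 10^(74/10) = 5.674e+07, i.e. 77.54 dB.
To meet 90 dB overall, the treated diesel generator may contribute at most 10^(90/10) − 5.674e+07 = 9.433e+08, i.e. 89.75 dB.
Required insertion loss = 97 − 89.75 = 7.25 dB.

7.3 dB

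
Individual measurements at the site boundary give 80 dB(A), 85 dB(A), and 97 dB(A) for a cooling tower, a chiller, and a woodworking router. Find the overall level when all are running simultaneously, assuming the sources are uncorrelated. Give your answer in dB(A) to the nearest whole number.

Incoherent sources combine by intensity addition: L_total = 10·log₁₀(Σ 10^(L_i/10)).
Σ 10^(L/10) = 10^(80/10) + 10^(85/10) + 10^(97/10) = 5.428e+09.
L_total = 10·log₁₀(5.428e+09) = 97.35 dB(A).

97 dB(A)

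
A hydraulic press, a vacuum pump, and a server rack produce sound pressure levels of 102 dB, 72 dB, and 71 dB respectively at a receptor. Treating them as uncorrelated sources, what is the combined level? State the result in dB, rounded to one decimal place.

For uncorrelated sources the intensities add, so convert each level to linear form, sum, and take 10·log₁₀ of the total.
Σ 10^(L/10) = 10^(102/10) + 10^(72/10) + 10^(71/10) = 1.588e+10.
L_total = 10·log₁₀(1.588e+10) = 102.01 dB.

102.0 dB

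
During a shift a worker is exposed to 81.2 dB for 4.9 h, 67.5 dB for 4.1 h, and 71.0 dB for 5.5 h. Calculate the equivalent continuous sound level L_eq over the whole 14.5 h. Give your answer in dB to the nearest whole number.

Weight each interval's intensity by its duration and average over T = 14.5 h:
Σ tᵢ·10^(Lᵢ/10) = 4.9·10^(81.2/10) + 4.1·10^(67.5/10) + 5.5·10^(71.0/10) = 7.382e+08.
L_eq = 10·log₁₀(7.382e+08/14.5) = 77.07 dB.

77 dB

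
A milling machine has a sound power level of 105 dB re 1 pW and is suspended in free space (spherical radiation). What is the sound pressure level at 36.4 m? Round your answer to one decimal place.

62.8 dB

L_p = L_w − 10·log₁₀(4π·r²) with r = 36.4 m.
4π·r² = 1.665e+04 m², 10·log₁₀ of that is 42.214 dB.
L_p = 105 − 42.214 = 62.79 dB.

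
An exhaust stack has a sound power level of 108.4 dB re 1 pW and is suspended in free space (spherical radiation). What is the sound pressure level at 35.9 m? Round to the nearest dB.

66 dB

The power spreads over a sphere of area 4π·r², so L_p = L_w − 10·log₁₀(4π·r²).
4π·r² = 1.62e+04 m², 10·log₁₀ of that is 42.094 dB.
L_p = 108.4 − 42.094 = 66.31 dB.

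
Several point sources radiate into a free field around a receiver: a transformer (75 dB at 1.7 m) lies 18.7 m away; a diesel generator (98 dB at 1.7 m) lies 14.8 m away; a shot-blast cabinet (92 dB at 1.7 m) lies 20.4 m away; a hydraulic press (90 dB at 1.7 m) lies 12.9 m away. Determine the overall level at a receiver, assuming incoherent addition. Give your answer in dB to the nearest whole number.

First find each source's level at the receiver (point-source: −20·log₁₀(r/r_ref)), then combine on an intensity basis.
transformer: 75 − 20·log₁₀(18.7/1.7) = 75 − 20.83 = 54.17 dB.
diesel generator: 98 − 20·log₁₀(14.8/1.7) = 98 − 18.80 = 79.20 dB.
shot-blast cabinet: 92 − 20·log₁₀(20.4/1.7) = 92 − 21.58 = 70.42 dB.
hydraulic press: 90 − 20·log₁₀(12.9/1.7) = 90 − 17.60 = 72.40 dB.
Σ 10^(L/10) = 1.119e+08 → L_total = 10·log₁₀(1.119e+08) = 80.49 dB.

80 dB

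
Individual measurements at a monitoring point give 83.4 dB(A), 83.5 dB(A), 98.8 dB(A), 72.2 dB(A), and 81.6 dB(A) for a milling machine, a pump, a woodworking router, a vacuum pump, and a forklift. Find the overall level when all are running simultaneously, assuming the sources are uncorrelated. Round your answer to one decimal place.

99.1 dB(A)

For uncorrelated sources the intensities add, so convert each level to linear form, sum, and take 10·log₁₀ of the total.
Σ 10^(L/10) = 10^(83.4/10) + 10^(83.5/10) + 10^(98.8/10) + 10^(72.2/10) + 10^(81.6/10) = 8.190e+09.
L_total = 10·log₁₀(8.190e+09) = 99.13 dB(A).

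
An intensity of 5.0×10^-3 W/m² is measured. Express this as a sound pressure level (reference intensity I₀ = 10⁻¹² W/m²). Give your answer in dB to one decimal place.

Dividing by I₀ shifts the exponent by 12: I/I₀ = 5.0×10^9.
L = 10·(0.6990 + 9) = 96.99 dB.

97.0 dB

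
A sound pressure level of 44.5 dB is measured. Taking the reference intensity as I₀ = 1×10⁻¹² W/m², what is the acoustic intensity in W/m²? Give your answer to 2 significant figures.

I/I₀ = 10^(44.5/10) = 2.818e+04, so I = 2.818e+04 × 10⁻¹² W/m².

2.8e-08 W/m²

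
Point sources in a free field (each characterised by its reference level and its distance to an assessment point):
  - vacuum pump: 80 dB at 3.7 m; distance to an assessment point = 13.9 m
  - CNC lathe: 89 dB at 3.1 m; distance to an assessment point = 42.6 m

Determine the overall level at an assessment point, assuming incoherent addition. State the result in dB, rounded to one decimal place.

70.5 dB

Propagate each source to the receiver with L = L_ref − 20·log₁₀(r/r_ref), then add intensities.
vacuum pump: 80 − 20·log₁₀(13.9/3.7) = 80 − 11.50 = 68.50 dB.
CNC lathe: 89 − 20·log₁₀(42.6/3.1) = 89 − 22.76 = 66.24 dB.
Σ 10^(L/10) = 1.129e+07 → L_total = 10·log₁₀(1.129e+07) = 70.53 dB.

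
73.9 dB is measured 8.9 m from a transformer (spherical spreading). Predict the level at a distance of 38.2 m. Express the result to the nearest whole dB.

For a point source, L₂ = L₁ − 20·log₁₀(r₂/r₁).
L₂ = 73.9 − 20·log₁₀(38.2/8.9) = 73.9 − 12.653 = 61.25 dB.

61 dB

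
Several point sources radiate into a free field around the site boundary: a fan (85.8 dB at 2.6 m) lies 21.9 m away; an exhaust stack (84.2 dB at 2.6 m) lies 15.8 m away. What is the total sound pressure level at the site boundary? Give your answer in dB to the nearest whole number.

Propagate each source to the receiver with L = L_ref − 20·log₁₀(r/r_ref), then add intensities.
fan: 85.8 − 20·log₁₀(21.9/2.6) = 85.8 − 18.51 = 67.29 dB.
exhaust stack: 84.2 − 20·log₁₀(15.8/2.6) = 84.2 − 15.67 = 68.53 dB.
Σ 10^(L/10) = 1.248e+07 → L_total = 10·log₁₀(1.248e+07) = 70.96 dB.

71 dB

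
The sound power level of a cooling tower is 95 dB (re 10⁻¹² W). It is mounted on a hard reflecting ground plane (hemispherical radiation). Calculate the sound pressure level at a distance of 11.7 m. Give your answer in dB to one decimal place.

L_p = L_w − 10·log₁₀(2π·r²) with r = 11.7 m.
2π·r² = 860.1 m², 10·log₁₀ of that is 29.346 dB.
L_p = 95 − 29.346 = 65.65 dB.

65.7 dB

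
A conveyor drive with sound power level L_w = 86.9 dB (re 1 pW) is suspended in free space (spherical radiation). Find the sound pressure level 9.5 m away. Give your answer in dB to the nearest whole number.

Free-field spherical radiation: L_p = L_w − 10·log₁₀(4π·r²), r = 9.5 m.
4π·r² = 1134 m², 10·log₁₀ of that is 30.547 dB.
L_p = 86.9 − 30.547 = 56.35 dB.

56 dB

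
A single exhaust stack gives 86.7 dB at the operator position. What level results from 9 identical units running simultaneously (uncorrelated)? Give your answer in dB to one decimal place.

96.2 dB

L_total = L₁ + 10·log₁₀ N for N identical incoherent sources.
L_total = 86.7 + 10·log₁₀(9) = 86.7 + 9.542 = 96.24 dB.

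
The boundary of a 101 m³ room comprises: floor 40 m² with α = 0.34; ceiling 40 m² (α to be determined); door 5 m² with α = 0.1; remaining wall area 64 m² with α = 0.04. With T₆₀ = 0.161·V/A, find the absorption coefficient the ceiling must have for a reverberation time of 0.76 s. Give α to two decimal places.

0.12

From T₆₀ = 0.161·V/A, the target T₆₀ = 0.76 s needs A = 0.161·101/0.76 = 21.40 m².
Absorption from the other surfaces = 40·0.34 + 5·0.1 + 64·0.04 = 16.66 m², so the ceiling must supply 4.74 m² over 40 m².
α = 4.74/40 = 0.118.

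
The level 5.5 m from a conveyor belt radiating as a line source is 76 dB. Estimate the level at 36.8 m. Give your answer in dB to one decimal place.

67.7 dB

For a line source, L₂ = L₁ − 10·log₁₀(r₂/r₁).
L₂ = 76 − 10·log₁₀(36.8/5.5) = 76 − 8.255 = 67.75 dB.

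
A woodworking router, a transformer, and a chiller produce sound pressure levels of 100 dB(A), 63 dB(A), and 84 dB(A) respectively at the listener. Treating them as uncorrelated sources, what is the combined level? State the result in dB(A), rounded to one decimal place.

For uncorrelated sources the intensities add, so convert each level to linear form, sum, and take 10·log₁₀ of the total.
Σ 10^(L/10) = 10^(100/10) + 10^(63/10) + 10^(84/10) = 1.025e+10.
L_total = 10·log₁₀(1.025e+10) = 100.11 dB(A).

100.1 dB(A)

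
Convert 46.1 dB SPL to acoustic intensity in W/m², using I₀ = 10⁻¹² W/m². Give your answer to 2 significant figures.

I = I₀·10^(L/10) = 10⁻¹² × 10^(46.1/10) = 10^(-7.390).

4.1e-08 W/m²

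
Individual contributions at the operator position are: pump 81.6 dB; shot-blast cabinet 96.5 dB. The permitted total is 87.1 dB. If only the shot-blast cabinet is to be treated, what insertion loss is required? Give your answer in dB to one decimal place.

10.8 dB

The untreated sources together contribute 10^(81.6/10) = 1.445e+08, i.e. 81.60 dB.
To meet 87.1 dB overall, the treated shot-blast cabinet may contribute at most 10^(87.1/10) − 1.445e+08 = 3.683e+08, i.e. 85.66 dB.
Required insertion loss = 96.5 − 85.66 = 10.84 dB.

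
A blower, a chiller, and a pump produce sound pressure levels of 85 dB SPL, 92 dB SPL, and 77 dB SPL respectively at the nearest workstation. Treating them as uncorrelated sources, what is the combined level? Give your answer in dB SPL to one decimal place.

92.9 dB SPL

For uncorrelated sources the intensities add, so convert each level to linear form, sum, and take 10·log₁₀ of the total.
Σ 10^(L/10) = 10^(85/10) + 10^(92/10) + 10^(77/10) = 1.951e+09.
L_total = 10·log₁₀(1.951e+09) = 92.90 dB SPL.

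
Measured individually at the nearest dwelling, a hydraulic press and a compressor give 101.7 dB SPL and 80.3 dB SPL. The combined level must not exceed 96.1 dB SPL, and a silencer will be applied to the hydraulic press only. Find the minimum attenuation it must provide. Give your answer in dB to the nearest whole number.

Everything except the hydraulic press sums to 10^(80.3/10) = 1.072e+08 in linear terms, 80.30 dB SPL.
The limit corresponds to 10^(96.1/10) = 4.074e+09; subtracting the fixed part leaves 3.967e+09 for the hydraulic press, i.e. 95.98 dB SPL.
Required insertion loss = 101.7 − 95.98 = 5.72 dB.

6 dB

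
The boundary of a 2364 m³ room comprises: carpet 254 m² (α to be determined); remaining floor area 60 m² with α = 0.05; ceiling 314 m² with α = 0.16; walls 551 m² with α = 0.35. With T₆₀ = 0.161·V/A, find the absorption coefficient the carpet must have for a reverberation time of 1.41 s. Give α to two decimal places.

0.09

A = 0.161·V/T₆₀ = 0.161·2364/1.41 = 269.93 m² sabins.
Absorption from the other surfaces = 60·0.05 + 314·0.16 + 551·0.35 = 246.09 m², so the carpet must supply 23.84 m² over 254 m².
α = 23.84/254 = 0.094.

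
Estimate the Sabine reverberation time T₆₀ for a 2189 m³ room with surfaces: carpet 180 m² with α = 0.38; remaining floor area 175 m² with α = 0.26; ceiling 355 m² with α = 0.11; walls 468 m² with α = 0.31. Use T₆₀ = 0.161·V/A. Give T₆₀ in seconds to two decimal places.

1.18 s

A = Σ Sᵢαᵢ = 180·0.38 + 175·0.26 + 355·0.11 + 468·0.31 = 298.03 m².
T₆₀ = 0.161·V/A = 0.161·2189/298.03 = 1.183 s.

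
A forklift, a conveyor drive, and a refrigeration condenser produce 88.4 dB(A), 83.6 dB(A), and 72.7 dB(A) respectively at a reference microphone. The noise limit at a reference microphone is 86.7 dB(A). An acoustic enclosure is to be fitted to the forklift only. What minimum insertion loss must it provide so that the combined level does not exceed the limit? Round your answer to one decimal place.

5.0 dB

The untreated sources together contribute 10^(83.6/10) + 10^(72.7/10) = 2.477e+08, i.e. 83.94 dB(A).
The limit corresponds to 10^(86.7/10) = 4.677e+08; subtracting the fixed part leaves 2.200e+08 for the forklift, i.e. 83.42 dB(A).
So the forklift must be reduced from 88.4 to 83.42 dB(A): IL = 4.98 dB.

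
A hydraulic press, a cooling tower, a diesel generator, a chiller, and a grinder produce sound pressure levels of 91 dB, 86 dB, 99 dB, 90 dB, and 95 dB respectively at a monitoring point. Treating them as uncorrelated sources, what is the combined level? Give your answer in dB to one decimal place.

101.4 dB

Incoherent sources combine by intensity addition: L_total = 10·log₁₀(Σ 10^(L_i/10)).
Σ 10^(L/10) = 10^(91/10) + 10^(86/10) + 10^(99/10) + 10^(90/10) + 10^(95/10) = 1.376e+10.
L_total = 10·log₁₀(1.376e+10) = 101.39 dB.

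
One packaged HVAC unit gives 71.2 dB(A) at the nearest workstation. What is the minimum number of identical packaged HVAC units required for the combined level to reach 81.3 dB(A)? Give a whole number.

11

The shortfall is 81.3 − 71.2 = 10.1 dB, and N units add 10·log₁₀ N, so need 10·log₁₀ N ≥ 10.1.
N ≥ 10^(10.1/10) = 10.233, so N = 11.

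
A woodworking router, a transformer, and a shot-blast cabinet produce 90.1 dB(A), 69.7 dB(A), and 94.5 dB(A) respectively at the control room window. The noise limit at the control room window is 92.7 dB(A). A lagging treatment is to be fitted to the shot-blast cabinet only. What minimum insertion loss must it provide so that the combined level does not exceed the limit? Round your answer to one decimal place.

5.3 dB

Fixed contribution from the other sources: Σ 10^(L/10) = 10^(90.1/10) + 10^(69.7/10) = 1.033e+09 (90.14 dB(A)).
To meet 92.7 dB(A) overall, the treated shot-blast cabinet may contribute at most 10^(92.7/10) − 1.033e+09 = 8.295e+08, i.e. 89.19 dB(A).
Required insertion loss = 94.5 − 89.19 = 5.31 dB.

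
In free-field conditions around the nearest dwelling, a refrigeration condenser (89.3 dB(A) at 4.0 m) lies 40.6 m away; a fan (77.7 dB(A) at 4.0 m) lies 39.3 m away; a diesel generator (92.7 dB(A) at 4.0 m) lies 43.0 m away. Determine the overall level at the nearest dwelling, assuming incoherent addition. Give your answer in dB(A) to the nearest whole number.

74 dB(A)

Apply inverse-square spreading to bring every level to the receiver, then sum 10^(L/10).
refrigeration condenser: 89.3 − 20·log₁₀(40.6/4.0) = 89.3 − 20.13 = 69.17 dB(A).
fan: 77.7 − 20·log₁₀(39.3/4.0) = 77.7 − 19.85 = 57.85 dB(A).
diesel generator: 92.7 − 20·log₁₀(43.0/4.0) = 92.7 − 20.63 = 72.07 dB(A).
Σ 10^(L/10) = 2.498e+07 → L_total = 10·log₁₀(2.498e+07) = 73.98 dB(A).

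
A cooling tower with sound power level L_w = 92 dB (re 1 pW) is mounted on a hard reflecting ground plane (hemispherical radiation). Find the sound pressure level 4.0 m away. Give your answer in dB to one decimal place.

72.0 dB

The power spreads over a hemisphere of area 2π·r², so L_p = L_w − 10·log₁₀(2π·r²).
2π·r² = 100.5 m², 10·log₁₀ of that is 20.023 dB.
L_p = 92 − 20.023 = 71.98 dB.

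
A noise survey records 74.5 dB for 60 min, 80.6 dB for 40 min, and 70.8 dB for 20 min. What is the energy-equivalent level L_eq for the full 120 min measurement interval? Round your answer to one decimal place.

The energy average is taken in the linear domain: L_eq = 10·log₁₀[(Σ tᵢ·10^(Lᵢ/10))/T], T = 120 min.
Σ tᵢ·10^(Lᵢ/10) = 60·10^(74.5/10) + 40·10^(80.6/10) + 20·10^(70.8/10) = 6.524e+09.
L_eq = 10·log₁₀(6.524e+09/120) = 77.35 dB.

77.4 dB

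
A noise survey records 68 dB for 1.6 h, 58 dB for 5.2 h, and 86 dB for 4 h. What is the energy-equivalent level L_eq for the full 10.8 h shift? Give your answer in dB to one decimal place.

81.7 dB

The energy average is taken in the linear domain: L_eq = 10·log₁₀[(Σ tᵢ·10^(Lᵢ/10))/T], T = 10.8 h.
Σ tᵢ·10^(Lᵢ/10) = 1.6·10^(68/10) + 5.2·10^(58/10) + 4·10^(86/10) = 1.606e+09.
L_eq = 10·log₁₀(1.606e+09/10.8) = 81.72 dB.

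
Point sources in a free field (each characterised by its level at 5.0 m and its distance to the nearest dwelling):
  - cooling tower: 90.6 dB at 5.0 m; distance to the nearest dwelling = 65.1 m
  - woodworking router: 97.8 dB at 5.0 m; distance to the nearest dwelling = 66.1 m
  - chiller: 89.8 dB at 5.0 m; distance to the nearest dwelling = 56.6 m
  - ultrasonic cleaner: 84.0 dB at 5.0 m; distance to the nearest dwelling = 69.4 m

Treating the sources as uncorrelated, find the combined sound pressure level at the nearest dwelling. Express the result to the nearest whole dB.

77 dB

First find each source's level at the receiver (point-source: −20·log₁₀(r/r_ref)), then combine on an intensity basis.
cooling tower: 90.6 − 20·log₁₀(65.1/5.0) = 90.6 − 22.29 = 68.31 dB.
woodworking router: 97.8 − 20·log₁₀(66.1/5.0) = 97.8 − 22.42 = 75.38 dB.
chiller: 89.8 − 20·log₁₀(56.6/5.0) = 89.8 − 21.08 = 68.72 dB.
ultrasonic cleaner: 84.0 − 20·log₁₀(69.4/5.0) = 84.0 − 22.85 = 61.15 dB.
Σ 10^(L/10) = 5.001e+07 → L_total = 10·log₁₀(5.001e+07) = 76.99 dB.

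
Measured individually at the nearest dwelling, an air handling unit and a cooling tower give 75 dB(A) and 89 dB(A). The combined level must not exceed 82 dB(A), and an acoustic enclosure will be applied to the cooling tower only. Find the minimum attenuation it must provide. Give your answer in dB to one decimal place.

The untreated sources together contribute 10^(75/10) = 3.162e+07, i.e. 75.00 dB(A).
The limit corresponds to 10^(82/10) = 1.585e+08; subtracting the fixed part leaves 1.269e+08 for the cooling tower, i.e. 81.03 dB(A).
So the cooling tower must be reduced from 89 to 81.03 dB(A): IL = 7.97 dB.

8.0 dB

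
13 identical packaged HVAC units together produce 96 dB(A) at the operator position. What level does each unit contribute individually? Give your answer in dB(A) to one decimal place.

84.9 dB(A)

For N identical incoherent sources L_total = L₁ + 10·log₁₀ N, so L₁ = 96 − 10·log₁₀(13) = 96 − 11.139.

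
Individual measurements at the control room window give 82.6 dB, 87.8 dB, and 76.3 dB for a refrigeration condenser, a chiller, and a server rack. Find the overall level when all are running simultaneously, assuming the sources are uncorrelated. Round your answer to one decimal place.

89.2 dB

Incoherent sources combine by intensity addition: L_total = 10·log₁₀(Σ 10^(L_i/10)).
Σ 10^(L/10) = 10^(82.6/10) + 10^(87.8/10) + 10^(76.3/10) = 8.272e+08.
L_total = 10·log₁₀(8.272e+08) = 89.18 dB.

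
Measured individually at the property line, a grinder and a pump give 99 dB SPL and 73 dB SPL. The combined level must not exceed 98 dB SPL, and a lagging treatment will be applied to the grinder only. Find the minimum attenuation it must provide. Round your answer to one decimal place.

Everything except the grinder sums to 10^(73/10) = 1.995e+07 in linear terms, 73.00 dB SPL.
The limit corresponds to 10^(98/10) = 6.310e+09; subtracting the fixed part leaves 6.290e+09 for the grinder, i.e. 97.99 dB SPL.
Required insertion loss = 99 − 97.99 = 1.01 dB.

1.0 dB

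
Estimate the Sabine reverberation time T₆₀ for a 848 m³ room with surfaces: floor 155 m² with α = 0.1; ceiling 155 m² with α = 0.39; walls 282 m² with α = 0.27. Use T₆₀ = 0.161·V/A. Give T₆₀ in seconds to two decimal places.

Summing Sᵢαᵢ: 155·0.1 + 155·0.39 + 282·0.27 = 152.09 m².
T₆₀ = 0.161 × 848 / 152.09 = 0.898 s.

0.90 s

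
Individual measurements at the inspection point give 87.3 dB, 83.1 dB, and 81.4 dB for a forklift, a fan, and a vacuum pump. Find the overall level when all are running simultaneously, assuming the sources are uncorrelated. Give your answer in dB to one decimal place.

For uncorrelated sources the intensities add, so convert each level to linear form, sum, and take 10·log₁₀ of the total.
Σ 10^(L/10) = 10^(87.3/10) + 10^(83.1/10) + 10^(81.4/10) = 8.792e+08.
L_total = 10·log₁₀(8.792e+08) = 89.44 dB.

89.4 dB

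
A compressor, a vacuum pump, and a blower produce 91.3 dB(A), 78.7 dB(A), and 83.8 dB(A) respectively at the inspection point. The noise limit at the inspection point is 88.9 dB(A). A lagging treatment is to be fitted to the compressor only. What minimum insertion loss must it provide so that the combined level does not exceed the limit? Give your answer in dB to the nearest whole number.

5 dB

Everything except the compressor sums to 10^(78.7/10) + 10^(83.8/10) = 3.140e+08 in linear terms, 84.97 dB(A).
The limit corresponds to 10^(88.9/10) = 7.762e+08; subtracting the fixed part leaves 4.622e+08 for the compressor, i.e. 86.65 dB(A).
So the compressor must be reduced from 91.3 to 86.65 dB(A): IL = 4.65 dB.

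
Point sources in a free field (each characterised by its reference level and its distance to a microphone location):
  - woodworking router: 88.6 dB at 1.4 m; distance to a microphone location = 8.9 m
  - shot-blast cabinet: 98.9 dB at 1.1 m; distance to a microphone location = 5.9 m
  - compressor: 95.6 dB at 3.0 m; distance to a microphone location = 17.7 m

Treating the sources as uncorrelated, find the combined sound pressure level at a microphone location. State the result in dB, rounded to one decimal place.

85.9 dB

First find each source's level at the receiver (point-source: −20·log₁₀(r/r_ref)), then combine on an intensity basis.
woodworking router: 88.6 − 20·log₁₀(8.9/1.4) = 88.6 − 16.07 = 72.53 dB.
shot-blast cabinet: 98.9 − 20·log₁₀(5.9/1.1) = 98.9 − 14.59 = 84.31 dB.
compressor: 95.6 − 20·log₁₀(17.7/3.0) = 95.6 − 15.42 = 80.18 dB.
Σ 10^(L/10) = 3.921e+08 → L_total = 10·log₁₀(3.921e+08) = 85.93 dB.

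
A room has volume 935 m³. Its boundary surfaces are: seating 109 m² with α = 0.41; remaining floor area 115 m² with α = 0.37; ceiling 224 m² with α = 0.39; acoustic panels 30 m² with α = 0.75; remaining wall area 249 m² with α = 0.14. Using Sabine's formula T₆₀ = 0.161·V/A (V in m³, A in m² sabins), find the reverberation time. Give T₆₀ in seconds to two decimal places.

0.65 s

Summing Sᵢαᵢ: 109·0.41 + 115·0.37 + 224·0.39 + 30·0.75 + 249·0.14 = 231.96 m².
T₆₀ = 0.161 × 935 / 231.96 = 0.649 s.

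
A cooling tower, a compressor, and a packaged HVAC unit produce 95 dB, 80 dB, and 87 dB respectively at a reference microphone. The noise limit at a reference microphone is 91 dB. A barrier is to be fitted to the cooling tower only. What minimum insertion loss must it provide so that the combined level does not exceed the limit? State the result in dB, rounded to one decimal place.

6.8 dB

Fixed contribution from the other sources: Σ 10^(L/10) = 10^(80/10) + 10^(87/10) = 6.012e+08 (87.79 dB).
The limit corresponds to 10^(91/10) = 1.259e+09; subtracting the fixed part leaves 6.577e+08 for the cooling tower, i.e. 88.18 dB.
Required insertion loss = 95 − 88.18 = 6.82 dB.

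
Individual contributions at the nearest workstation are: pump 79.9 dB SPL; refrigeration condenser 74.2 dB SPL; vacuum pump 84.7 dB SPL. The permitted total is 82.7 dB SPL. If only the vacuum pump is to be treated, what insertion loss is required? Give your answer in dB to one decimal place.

6.8 dB

Fixed contribution from the other sources: Σ 10^(L/10) = 10^(79.9/10) + 10^(74.2/10) = 1.240e+08 (80.94 dB SPL).
To meet 82.7 dB SPL overall, the treated vacuum pump may contribute at most 10^(82.7/10) − 1.240e+08 = 6.218e+07, i.e. 77.94 dB SPL.
Required insertion loss = 84.7 − 77.94 = 6.76 dB.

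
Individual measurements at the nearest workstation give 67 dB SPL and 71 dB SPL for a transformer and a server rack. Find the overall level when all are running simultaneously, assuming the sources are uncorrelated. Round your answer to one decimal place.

72.5 dB SPL

Incoherent sources combine by intensity addition: L_total = 10·log₁₀(Σ 10^(L_i/10)).
Σ 10^(L/10) = 10^(67/10) + 10^(71/10) = 1.760e+07.
L_total = 10·log₁₀(1.760e+07) = 72.46 dB SPL.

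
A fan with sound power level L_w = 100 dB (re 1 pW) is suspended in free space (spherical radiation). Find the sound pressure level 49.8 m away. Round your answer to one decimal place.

L_p = L_w − 10·log₁₀(4π·r²) with r = 49.8 m.
4π·r² = 3.117e+04 m², 10·log₁₀ of that is 44.937 dB.
L_p = 100 − 44.937 = 55.06 dB.

55.1 dB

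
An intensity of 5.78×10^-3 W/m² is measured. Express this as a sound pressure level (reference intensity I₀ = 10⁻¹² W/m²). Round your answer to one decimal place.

Dividing by I₀ shifts the exponent by 12: I/I₀ = 5.78×10^9.
L = 10·(0.7619 + 9) = 97.62 dB.

97.6 dB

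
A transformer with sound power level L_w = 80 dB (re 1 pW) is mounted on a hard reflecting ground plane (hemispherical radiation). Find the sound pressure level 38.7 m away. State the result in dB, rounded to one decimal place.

40.3 dB

Free-field hemispherical radiation: L_p = L_w − 10·log₁₀(2π·r²), r = 38.7 m.
2π·r² = 9410 m², 10·log₁₀ of that is 39.736 dB.
L_p = 80 − 39.736 = 40.26 dB.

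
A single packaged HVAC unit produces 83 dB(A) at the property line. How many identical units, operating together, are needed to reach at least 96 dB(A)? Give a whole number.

20

Need L₁ + 10·log₁₀ N ≥ 96, i.e. log₁₀ N ≥ 1.30.
N ≥ 10^(13.0/10) = 19.953, so N = 20.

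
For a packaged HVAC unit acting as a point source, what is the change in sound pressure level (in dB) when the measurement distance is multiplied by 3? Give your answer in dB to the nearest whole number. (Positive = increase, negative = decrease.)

A point source loses 6 dB per doubling of distance; generally ΔL = −20·log₁₀(r₂/r₁).
ΔL = −20·log₁₀(3) = -9.54 dB.

-10 dB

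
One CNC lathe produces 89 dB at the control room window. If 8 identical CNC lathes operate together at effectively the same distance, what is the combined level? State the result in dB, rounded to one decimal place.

98.0 dB

With 8 equal, uncorrelated contributions the intensity is 8× that of one unit, giving a rise of 10·log₁₀ 8.
L_total = 89 + 10·log₁₀(8) = 89 + 9.031 = 98.03 dB.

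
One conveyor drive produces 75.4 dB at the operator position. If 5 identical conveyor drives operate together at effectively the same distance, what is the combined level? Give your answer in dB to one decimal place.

82.4 dB

L_total = L₁ + 10·log₁₀ N for N identical incoherent sources.
L_total = 75.4 + 10·log₁₀(5) = 75.4 + 6.990 = 82.39 dB.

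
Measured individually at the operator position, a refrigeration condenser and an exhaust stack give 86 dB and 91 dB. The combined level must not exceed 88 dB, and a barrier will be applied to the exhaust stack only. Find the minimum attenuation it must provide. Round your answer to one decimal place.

7.3 dB

Everything except the exhaust stack sums to 10^(86/10) = 3.981e+08 in linear terms, 86.00 dB.
The limit corresponds to 10^(88/10) = 6.310e+08; subtracting the fixed part leaves 2.329e+08 for the exhaust stack, i.e. 83.67 dB.
So the exhaust stack must be reduced from 91 to 83.67 dB: IL = 7.33 dB.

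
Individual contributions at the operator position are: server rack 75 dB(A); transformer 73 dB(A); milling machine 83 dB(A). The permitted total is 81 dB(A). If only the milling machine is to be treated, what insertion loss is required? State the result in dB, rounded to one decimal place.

Fixed contribution from the other sources: Σ 10^(L/10) = 10^(75/10) + 10^(73/10) = 5.158e+07 (77.12 dB(A)).
The limit corresponds to 10^(81/10) = 1.259e+08; subtracting the fixed part leaves 7.432e+07 for the milling machine, i.e. 78.71 dB(A).
So the milling machine must be reduced from 83 to 78.71 dB(A): IL = 4.29 dB.

4.3 dB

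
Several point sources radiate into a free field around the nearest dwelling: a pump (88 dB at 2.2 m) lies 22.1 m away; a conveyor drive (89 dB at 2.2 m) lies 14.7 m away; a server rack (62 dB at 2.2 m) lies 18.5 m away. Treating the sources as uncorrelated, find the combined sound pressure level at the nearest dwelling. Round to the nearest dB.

74 dB

Propagate each source to the receiver with L = L_ref − 20·log₁₀(r/r_ref), then add intensities.
pump: 88 − 20·log₁₀(22.1/2.2) = 88 − 20.04 = 67.96 dB.
conveyor drive: 89 − 20·log₁₀(14.7/2.2) = 89 − 16.50 = 72.50 dB.
server rack: 62 − 20·log₁₀(18.5/2.2) = 62 − 18.49 = 43.51 dB.
Σ 10^(L/10) = 2.407e+07 → L_total = 10·log₁₀(2.407e+07) = 73.81 dB.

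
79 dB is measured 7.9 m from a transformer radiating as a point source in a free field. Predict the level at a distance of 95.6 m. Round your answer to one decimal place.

57.3 dB

Spherical spreading from a point source gives a 20·log₁₀(r₂/r₁) drop.
L₂ = 79 − 20·log₁₀(95.6/7.9) = 79 − 21.657 = 57.34 dB.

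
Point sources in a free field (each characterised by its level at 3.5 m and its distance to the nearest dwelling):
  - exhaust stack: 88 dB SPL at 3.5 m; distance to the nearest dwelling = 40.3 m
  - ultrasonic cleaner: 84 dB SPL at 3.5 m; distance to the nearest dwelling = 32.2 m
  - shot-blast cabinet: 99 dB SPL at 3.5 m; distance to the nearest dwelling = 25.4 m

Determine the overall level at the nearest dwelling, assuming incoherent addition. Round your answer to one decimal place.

82.0 dB SPL

First find each source's level at the receiver (point-source: −20·log₁₀(r/r_ref)), then combine on an intensity basis.
exhaust stack: 88 − 20·log₁₀(40.3/3.5) = 88 − 21.22 = 66.78 dB SPL.
ultrasonic cleaner: 84 − 20·log₁₀(32.2/3.5) = 84 − 19.28 = 64.72 dB SPL.
shot-blast cabinet: 99 − 20·log₁₀(25.4/3.5) = 99 − 17.22 = 81.78 dB SPL.
Σ 10^(L/10) = 1.586e+08 → L_total = 10·log₁₀(1.586e+08) = 82.00 dB SPL.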